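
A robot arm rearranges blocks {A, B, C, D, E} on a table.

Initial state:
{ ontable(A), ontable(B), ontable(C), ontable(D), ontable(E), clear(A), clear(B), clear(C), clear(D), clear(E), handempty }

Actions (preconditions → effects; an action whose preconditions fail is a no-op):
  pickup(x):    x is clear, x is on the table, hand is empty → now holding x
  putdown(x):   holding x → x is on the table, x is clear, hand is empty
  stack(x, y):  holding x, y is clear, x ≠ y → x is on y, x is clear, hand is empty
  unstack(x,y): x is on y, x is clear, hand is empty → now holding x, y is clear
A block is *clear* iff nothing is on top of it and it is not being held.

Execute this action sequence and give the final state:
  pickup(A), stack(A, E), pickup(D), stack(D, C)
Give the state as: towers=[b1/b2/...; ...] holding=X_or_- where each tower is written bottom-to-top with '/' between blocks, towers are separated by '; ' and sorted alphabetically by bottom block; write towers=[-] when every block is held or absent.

towers=[B; C/D; E/A] holding=-

step 1 (pickup(A)): towers=[B; C; D; E] holding=A
step 2 (stack(A, E)): towers=[B; C; D; E/A] holding=-
step 3 (pickup(D)): towers=[B; C; E/A] holding=D
step 4 (stack(D, C)): towers=[B; C/D; E/A] holding=-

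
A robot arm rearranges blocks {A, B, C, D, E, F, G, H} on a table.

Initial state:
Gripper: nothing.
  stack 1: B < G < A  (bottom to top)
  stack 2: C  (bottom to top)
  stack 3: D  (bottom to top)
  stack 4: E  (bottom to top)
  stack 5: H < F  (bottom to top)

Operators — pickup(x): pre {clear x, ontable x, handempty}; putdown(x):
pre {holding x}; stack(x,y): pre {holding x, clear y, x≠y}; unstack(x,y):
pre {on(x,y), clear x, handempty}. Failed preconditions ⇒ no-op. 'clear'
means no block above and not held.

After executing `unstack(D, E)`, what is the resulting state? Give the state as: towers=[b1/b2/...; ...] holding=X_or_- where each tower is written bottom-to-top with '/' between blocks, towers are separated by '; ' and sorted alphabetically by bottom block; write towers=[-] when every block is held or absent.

towers=[B/G/A; C; D; E; H/F] holding=-

before: towers=[B/G/A; C; D; E; H/F] holding=-
pre[unstack(D, E)]: on(D,E) ✗, clear(D) ✓, handempty ✓
on(D,E) unmet → unstack(D, E) is a no-op
after:  towers=[B/G/A; C; D; E; H/F] holding=-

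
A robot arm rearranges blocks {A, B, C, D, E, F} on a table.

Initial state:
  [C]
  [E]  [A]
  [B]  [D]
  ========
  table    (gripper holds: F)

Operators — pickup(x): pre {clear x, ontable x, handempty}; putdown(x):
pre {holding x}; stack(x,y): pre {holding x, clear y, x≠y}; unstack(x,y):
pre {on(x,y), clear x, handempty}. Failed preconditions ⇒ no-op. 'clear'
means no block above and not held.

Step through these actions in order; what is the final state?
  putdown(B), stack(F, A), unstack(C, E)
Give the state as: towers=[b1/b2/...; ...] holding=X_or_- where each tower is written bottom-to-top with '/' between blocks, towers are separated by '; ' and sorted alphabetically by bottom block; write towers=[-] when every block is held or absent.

towers=[B/E; D/A/F] holding=C

step 1 (putdown(B)) [no-op]: towers=[B/E/C; D/A] holding=F
step 2 (stack(F, A)): towers=[B/E/C; D/A/F] holding=-
step 3 (unstack(C, E)): towers=[B/E; D/A/F] holding=C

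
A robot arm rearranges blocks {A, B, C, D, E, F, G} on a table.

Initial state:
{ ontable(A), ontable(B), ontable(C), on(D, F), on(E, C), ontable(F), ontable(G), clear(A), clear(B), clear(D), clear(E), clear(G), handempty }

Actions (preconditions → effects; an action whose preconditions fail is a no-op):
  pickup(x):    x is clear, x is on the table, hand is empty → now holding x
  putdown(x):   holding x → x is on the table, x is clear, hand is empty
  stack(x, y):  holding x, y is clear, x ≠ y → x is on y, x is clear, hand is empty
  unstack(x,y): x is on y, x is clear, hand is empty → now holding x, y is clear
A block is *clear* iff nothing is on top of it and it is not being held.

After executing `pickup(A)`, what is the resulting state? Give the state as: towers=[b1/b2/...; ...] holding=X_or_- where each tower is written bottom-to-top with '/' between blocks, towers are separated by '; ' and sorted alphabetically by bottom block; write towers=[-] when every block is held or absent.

before: towers=[A; B; C/E; F/D; G] holding=-
pre[pickup(A)]: clear(A) ok, ontable(A) ok, handempty ok
all met → apply pickup(A)
after:  towers=[B; C/E; F/D; G] holding=A

towers=[B; C/E; F/D; G] holding=A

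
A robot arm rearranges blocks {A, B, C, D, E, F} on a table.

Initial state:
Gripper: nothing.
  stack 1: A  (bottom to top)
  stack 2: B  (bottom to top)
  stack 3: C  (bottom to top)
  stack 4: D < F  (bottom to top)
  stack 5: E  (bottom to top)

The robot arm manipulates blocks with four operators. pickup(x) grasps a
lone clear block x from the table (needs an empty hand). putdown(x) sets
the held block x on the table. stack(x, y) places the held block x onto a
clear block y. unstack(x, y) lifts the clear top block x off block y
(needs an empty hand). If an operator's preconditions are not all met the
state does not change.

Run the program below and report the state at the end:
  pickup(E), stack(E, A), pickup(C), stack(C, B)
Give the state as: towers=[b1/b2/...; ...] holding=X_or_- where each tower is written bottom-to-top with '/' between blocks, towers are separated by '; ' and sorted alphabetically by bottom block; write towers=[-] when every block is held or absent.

towers=[A/E; B/C; D/F] holding=-

step 1 (pickup(E)): towers=[A; B; C; D/F] holding=E
step 2 (stack(E, A)): towers=[A/E; B; C; D/F] holding=-
step 3 (pickup(C)): towers=[A/E; B; D/F] holding=C
step 4 (stack(C, B)): towers=[A/E; B/C; D/F] holding=-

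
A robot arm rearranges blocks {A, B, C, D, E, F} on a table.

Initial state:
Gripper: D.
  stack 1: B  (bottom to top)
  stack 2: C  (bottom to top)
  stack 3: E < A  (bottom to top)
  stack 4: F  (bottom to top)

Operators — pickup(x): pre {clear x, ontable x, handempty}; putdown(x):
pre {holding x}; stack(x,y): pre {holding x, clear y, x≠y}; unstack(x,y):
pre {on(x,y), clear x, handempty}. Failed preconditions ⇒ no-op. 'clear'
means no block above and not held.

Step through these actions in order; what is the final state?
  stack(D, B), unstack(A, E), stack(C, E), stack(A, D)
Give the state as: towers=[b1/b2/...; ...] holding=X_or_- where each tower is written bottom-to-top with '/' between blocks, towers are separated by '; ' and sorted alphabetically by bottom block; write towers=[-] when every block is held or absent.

step 1 (stack(D, B)): towers=[B/D; C; E/A; F] holding=-
step 2 (unstack(A, E)): towers=[B/D; C; E; F] holding=A
step 3 (stack(C, E)) [no-op]: towers=[B/D; C; E; F] holding=A
step 4 (stack(A, D)): towers=[B/D/A; C; E; F] holding=-

towers=[B/D/A; C; E; F] holding=-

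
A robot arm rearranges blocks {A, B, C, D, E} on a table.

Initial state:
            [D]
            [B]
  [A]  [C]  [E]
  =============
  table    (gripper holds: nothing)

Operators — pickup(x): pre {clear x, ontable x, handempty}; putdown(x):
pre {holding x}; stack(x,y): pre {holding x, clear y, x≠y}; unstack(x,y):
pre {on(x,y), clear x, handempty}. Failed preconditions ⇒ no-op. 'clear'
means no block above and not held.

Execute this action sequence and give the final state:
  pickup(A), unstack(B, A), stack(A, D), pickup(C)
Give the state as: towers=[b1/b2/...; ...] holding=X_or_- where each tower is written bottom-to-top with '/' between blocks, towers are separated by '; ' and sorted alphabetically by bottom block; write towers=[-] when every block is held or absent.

step 1 (pickup(A)): towers=[C; E/B/D] holding=A
step 2 (unstack(B, A)) [no-op]: towers=[C; E/B/D] holding=A
step 3 (stack(A, D)): towers=[C; E/B/D/A] holding=-
step 4 (pickup(C)): towers=[E/B/D/A] holding=C

towers=[E/B/D/A] holding=C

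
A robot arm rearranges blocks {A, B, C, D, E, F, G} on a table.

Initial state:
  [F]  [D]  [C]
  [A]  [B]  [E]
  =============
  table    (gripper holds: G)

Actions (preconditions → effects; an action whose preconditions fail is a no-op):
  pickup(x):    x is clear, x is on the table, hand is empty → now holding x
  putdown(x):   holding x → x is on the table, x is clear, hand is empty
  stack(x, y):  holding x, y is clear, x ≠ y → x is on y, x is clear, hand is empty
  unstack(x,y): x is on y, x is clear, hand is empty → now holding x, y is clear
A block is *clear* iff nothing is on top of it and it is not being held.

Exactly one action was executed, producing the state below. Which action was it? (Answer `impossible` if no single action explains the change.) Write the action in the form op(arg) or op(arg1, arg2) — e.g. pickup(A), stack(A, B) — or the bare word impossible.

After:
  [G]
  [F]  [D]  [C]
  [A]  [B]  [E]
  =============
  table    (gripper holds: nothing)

target: towers=[A/F/G; B/D; E/C] holding=-
        putdown(G) → towers=[A/F; B/D; E/C; G] holding=-
       stack(G, F) → towers=[A/F/G; B/D; E/C] holding=-  ← match
       stack(G, D) → towers=[A/F; B/D/G; E/C] holding=-
       stack(G, C) → towers=[A/F; B/D; E/C/G] holding=-

stack(G, F)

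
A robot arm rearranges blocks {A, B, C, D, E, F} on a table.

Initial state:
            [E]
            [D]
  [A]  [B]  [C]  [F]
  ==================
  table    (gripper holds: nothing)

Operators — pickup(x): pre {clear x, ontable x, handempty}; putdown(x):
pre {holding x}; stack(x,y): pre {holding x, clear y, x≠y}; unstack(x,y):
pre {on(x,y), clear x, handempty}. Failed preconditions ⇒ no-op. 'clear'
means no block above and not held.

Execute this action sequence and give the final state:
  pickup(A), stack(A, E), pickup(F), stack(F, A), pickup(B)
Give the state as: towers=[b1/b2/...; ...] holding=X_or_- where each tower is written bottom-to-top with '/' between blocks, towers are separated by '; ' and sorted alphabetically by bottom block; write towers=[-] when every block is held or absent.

towers=[C/D/E/A/F] holding=B

step 1 (pickup(A)): towers=[B; C/D/E; F] holding=A
step 2 (stack(A, E)): towers=[B; C/D/E/A; F] holding=-
step 3 (pickup(F)): towers=[B; C/D/E/A] holding=F
step 4 (stack(F, A)): towers=[B; C/D/E/A/F] holding=-
step 5 (pickup(B)): towers=[C/D/E/A/F] holding=B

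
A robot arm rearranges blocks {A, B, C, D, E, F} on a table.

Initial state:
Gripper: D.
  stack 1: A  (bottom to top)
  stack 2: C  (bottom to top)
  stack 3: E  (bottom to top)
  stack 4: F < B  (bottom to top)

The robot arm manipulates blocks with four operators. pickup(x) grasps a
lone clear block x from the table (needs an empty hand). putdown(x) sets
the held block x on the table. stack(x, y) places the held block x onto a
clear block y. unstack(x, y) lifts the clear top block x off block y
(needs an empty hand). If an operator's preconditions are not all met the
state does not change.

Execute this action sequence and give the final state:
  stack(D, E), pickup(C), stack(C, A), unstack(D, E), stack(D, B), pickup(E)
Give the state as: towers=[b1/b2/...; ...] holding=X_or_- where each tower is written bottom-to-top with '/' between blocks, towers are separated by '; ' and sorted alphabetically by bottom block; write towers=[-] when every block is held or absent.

step 1 (stack(D, E)): towers=[A; C; E/D; F/B] holding=-
step 2 (pickup(C)): towers=[A; E/D; F/B] holding=C
step 3 (stack(C, A)): towers=[A/C; E/D; F/B] holding=-
step 4 (unstack(D, E)): towers=[A/C; E; F/B] holding=D
step 5 (stack(D, B)): towers=[A/C; E; F/B/D] holding=-
step 6 (pickup(E)): towers=[A/C; F/B/D] holding=E

towers=[A/C; F/B/D] holding=E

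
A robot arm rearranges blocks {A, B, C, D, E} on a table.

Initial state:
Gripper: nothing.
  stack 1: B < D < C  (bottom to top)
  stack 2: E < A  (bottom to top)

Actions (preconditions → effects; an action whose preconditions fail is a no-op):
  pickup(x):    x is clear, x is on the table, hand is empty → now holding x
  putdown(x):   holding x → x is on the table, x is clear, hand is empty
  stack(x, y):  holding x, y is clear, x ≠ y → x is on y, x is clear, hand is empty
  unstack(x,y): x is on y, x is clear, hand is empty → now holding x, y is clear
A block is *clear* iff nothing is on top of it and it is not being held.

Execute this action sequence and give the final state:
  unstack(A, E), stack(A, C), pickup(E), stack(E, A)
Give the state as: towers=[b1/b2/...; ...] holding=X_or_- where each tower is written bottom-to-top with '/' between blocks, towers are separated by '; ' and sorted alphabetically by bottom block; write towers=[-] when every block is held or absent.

step 1 (unstack(A, E)): towers=[B/D/C; E] holding=A
step 2 (stack(A, C)): towers=[B/D/C/A; E] holding=-
step 3 (pickup(E)): towers=[B/D/C/A] holding=E
step 4 (stack(E, A)): towers=[B/D/C/A/E] holding=-

towers=[B/D/C/A/E] holding=-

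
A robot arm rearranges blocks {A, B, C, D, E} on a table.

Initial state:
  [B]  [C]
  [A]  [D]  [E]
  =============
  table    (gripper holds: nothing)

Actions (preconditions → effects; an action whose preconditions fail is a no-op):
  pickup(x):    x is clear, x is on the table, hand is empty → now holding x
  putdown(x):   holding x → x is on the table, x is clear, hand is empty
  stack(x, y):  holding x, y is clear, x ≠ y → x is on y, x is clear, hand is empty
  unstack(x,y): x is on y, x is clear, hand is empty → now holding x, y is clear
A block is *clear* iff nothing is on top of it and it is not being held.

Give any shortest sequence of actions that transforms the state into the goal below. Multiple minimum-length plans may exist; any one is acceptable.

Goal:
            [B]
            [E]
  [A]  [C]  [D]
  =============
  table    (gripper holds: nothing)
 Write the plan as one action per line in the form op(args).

unstack(C, D)
putdown(C)
pickup(E)
stack(E, D)
unstack(B, A)
stack(B, E)

step 1 (unstack(C, D)): towers=[A/B; D; E] holding=C
step 2 (putdown(C)): towers=[A/B; C; D; E] holding=-
step 3 (pickup(E)): towers=[A/B; C; D] holding=E
step 4 (stack(E, D)): towers=[A/B; C; D/E] holding=-
step 5 (unstack(B, A)): towers=[A; C; D/E] holding=B
step 6 (stack(B, E)): towers=[A; C; D/E/B] holding=-
goal check: towers=[A; C; D/E/B] holding=- — reached (length 6, optimal by BFS)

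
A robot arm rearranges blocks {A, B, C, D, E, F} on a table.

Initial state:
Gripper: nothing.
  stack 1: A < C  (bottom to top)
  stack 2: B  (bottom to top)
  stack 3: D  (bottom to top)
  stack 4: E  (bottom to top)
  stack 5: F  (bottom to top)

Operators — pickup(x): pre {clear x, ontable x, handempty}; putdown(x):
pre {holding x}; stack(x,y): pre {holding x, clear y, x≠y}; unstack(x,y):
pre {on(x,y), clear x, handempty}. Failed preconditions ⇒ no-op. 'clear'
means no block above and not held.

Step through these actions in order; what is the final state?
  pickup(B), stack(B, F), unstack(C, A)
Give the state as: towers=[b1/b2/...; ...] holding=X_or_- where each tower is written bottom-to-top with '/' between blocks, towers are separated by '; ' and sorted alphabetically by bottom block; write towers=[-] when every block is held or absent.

step 1 (pickup(B)): towers=[A/C; D; E; F] holding=B
step 2 (stack(B, F)): towers=[A/C; D; E; F/B] holding=-
step 3 (unstack(C, A)): towers=[A; D; E; F/B] holding=C

towers=[A; D; E; F/B] holding=C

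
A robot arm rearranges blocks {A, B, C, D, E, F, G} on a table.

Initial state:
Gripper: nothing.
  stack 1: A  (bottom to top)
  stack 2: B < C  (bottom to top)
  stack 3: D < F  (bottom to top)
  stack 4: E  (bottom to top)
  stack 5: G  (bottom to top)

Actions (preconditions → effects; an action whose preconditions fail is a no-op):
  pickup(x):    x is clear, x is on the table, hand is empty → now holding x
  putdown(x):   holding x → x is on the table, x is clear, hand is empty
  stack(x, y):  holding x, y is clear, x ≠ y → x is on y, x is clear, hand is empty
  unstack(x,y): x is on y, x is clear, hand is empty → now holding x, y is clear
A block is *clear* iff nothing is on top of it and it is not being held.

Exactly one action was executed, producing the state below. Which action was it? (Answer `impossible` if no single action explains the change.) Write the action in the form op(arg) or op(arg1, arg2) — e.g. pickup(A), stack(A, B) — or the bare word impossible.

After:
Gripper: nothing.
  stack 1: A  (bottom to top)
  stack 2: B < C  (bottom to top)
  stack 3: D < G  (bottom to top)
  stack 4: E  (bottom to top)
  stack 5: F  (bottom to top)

impossible

target: towers=[A; B/C; D/G; E; F] holding=-
     unstack(F, D) → towers=[A; B/C; D; E; G] holding=F
         pickup(G) → towers=[A; B/C; D/F; E] holding=G
         pickup(A) → towers=[B/C; D/F; E; G] holding=A
         pickup(E) → towers=[A; B/C; D/F; G] holding=E
     unstack(C, B) → towers=[A; B; D/F; E; G] holding=C
none of the 5 applicable actions match → impossible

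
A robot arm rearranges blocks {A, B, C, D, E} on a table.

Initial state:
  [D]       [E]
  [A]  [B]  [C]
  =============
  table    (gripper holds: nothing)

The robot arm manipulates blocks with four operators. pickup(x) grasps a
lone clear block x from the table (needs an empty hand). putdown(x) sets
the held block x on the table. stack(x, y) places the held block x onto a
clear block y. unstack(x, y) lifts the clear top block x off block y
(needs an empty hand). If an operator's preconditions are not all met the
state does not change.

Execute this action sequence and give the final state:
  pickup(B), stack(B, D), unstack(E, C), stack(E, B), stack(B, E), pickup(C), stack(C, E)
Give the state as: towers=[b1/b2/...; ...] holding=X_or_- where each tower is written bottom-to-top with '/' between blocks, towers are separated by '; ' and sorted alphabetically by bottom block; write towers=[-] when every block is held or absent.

step 1 (pickup(B)): towers=[A/D; C/E] holding=B
step 2 (stack(B, D)): towers=[A/D/B; C/E] holding=-
step 3 (unstack(E, C)): towers=[A/D/B; C] holding=E
step 4 (stack(E, B)): towers=[A/D/B/E; C] holding=-
step 5 (stack(B, E)) [no-op]: towers=[A/D/B/E; C] holding=-
step 6 (pickup(C)): towers=[A/D/B/E] holding=C
step 7 (stack(C, E)): towers=[A/D/B/E/C] holding=-

towers=[A/D/B/E/C] holding=-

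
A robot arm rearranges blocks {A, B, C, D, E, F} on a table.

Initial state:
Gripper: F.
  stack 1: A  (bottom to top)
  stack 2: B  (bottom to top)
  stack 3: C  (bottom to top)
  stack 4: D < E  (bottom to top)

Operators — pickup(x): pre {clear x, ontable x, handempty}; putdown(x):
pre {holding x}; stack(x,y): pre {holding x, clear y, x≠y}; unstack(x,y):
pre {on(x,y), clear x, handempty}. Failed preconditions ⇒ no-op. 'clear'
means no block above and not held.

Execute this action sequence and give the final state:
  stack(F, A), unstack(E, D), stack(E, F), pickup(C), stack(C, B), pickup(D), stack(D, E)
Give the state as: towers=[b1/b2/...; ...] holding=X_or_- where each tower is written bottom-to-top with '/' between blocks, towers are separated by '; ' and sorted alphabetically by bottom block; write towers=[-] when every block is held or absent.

towers=[A/F/E/D; B/C] holding=-

step 1 (stack(F, A)): towers=[A/F; B; C; D/E] holding=-
step 2 (unstack(E, D)): towers=[A/F; B; C; D] holding=E
step 3 (stack(E, F)): towers=[A/F/E; B; C; D] holding=-
step 4 (pickup(C)): towers=[A/F/E; B; D] holding=C
step 5 (stack(C, B)): towers=[A/F/E; B/C; D] holding=-
step 6 (pickup(D)): towers=[A/F/E; B/C] holding=D
step 7 (stack(D, E)): towers=[A/F/E/D; B/C] holding=-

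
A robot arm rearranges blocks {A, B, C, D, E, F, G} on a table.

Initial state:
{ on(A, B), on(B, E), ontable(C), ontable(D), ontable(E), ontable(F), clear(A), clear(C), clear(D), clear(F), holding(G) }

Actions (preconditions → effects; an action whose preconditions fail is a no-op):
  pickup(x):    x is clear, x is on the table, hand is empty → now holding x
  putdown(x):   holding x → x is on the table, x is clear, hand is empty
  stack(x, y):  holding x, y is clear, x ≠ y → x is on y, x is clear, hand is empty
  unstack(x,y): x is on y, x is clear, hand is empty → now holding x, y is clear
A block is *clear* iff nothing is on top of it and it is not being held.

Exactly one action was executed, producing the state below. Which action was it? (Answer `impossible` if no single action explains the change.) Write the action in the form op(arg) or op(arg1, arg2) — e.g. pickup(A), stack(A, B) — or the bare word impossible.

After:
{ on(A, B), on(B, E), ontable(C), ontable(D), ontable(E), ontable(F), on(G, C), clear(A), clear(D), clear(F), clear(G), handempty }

stack(G, C)

target: towers=[C/G; D; E/B/A; F] holding=-
        putdown(G) → towers=[C; D; E/B/A; F; G] holding=-
       stack(G, F) → towers=[C; D; E/B/A; F/G] holding=-
       stack(G, D) → towers=[C; D/G; E/B/A; F] holding=-
       stack(G, A) → towers=[C; D; E/B/A/G; F] holding=-
       stack(G, C) → towers=[C/G; D; E/B/A; F] holding=-  ← match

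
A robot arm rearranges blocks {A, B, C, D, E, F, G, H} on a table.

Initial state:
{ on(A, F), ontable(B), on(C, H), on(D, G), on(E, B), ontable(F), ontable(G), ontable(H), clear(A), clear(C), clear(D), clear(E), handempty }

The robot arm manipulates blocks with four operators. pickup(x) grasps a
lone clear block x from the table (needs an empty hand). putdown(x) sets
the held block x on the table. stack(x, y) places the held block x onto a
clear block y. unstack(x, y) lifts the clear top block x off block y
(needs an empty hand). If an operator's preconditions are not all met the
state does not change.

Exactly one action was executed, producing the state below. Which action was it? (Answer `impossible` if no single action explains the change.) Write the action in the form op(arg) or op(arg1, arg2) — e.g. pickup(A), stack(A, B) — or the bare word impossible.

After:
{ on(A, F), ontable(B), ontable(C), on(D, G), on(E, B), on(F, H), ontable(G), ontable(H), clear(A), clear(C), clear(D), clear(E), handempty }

impossible

target: towers=[B/E; C; G/D; H/F/A] holding=-
     unstack(A, F) → towers=[B/E; F; G/D; H/C] holding=A
     unstack(E, B) → towers=[B; F/A; G/D; H/C] holding=E
     unstack(D, G) → towers=[B/E; F/A; G; H/C] holding=D
     unstack(C, H) → towers=[B/E; F/A; G/D; H] holding=C
none of the 4 applicable actions match → impossible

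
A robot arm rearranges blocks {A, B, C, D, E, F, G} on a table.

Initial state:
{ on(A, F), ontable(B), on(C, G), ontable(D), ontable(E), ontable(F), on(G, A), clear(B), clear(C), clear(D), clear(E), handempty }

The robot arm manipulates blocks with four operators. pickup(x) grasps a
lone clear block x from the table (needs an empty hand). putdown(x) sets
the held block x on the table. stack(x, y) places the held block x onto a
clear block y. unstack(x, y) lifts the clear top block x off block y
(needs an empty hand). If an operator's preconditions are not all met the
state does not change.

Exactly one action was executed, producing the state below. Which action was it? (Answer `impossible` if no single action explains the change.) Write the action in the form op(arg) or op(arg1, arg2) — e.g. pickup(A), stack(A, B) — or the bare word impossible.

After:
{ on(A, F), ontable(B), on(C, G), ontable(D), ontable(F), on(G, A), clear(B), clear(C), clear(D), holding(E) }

pickup(E)

target: towers=[B; D; F/A/G/C] holding=E
         pickup(B) → towers=[D; E; F/A/G/C] holding=B
         pickup(D) → towers=[B; E; F/A/G/C] holding=D
         pickup(E) → towers=[B; D; F/A/G/C] holding=E  ← match
     unstack(C, G) → towers=[B; D; E; F/A/G] holding=C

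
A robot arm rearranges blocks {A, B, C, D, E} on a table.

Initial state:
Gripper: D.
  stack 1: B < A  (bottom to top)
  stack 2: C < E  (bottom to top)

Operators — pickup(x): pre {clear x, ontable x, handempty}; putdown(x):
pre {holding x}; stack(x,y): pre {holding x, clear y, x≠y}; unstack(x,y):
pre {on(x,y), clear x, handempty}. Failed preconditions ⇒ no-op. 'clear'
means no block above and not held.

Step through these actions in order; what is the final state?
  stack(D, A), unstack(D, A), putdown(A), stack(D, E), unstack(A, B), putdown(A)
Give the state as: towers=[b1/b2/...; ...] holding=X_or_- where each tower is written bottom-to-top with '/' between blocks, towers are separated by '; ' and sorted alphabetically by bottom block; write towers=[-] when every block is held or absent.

step 1 (stack(D, A)): towers=[B/A/D; C/E] holding=-
step 2 (unstack(D, A)): towers=[B/A; C/E] holding=D
step 3 (putdown(A)) [no-op]: towers=[B/A; C/E] holding=D
step 4 (stack(D, E)): towers=[B/A; C/E/D] holding=-
step 5 (unstack(A, B)): towers=[B; C/E/D] holding=A
step 6 (putdown(A)): towers=[A; B; C/E/D] holding=-

towers=[A; B; C/E/D] holding=-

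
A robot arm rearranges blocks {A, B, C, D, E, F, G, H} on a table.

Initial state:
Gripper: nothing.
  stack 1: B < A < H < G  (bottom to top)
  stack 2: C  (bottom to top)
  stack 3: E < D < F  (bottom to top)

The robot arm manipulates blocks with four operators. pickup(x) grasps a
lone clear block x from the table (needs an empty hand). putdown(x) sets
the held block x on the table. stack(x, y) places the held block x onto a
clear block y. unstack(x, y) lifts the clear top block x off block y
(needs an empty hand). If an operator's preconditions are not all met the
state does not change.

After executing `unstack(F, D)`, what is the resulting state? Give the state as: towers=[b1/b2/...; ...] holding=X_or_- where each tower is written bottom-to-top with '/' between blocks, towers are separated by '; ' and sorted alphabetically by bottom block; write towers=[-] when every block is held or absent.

before: towers=[B/A/H/G; C; E/D/F] holding=-
pre[unstack(F, D)]: on(F,D) yes, clear(F) yes, handempty yes
all met → apply unstack(F, D)
after:  towers=[B/A/H/G; C; E/D] holding=F

towers=[B/A/H/G; C; E/D] holding=F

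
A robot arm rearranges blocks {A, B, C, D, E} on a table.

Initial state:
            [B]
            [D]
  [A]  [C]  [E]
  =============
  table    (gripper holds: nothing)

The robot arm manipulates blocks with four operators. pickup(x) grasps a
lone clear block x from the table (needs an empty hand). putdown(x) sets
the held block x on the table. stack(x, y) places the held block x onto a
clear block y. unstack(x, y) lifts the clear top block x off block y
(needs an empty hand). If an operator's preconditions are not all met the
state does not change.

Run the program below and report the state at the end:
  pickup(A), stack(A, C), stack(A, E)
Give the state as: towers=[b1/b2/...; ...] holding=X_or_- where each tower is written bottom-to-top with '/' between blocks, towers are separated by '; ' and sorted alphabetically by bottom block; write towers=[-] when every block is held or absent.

towers=[C/A; E/D/B] holding=-

step 1 (pickup(A)): towers=[C; E/D/B] holding=A
step 2 (stack(A, C)): towers=[C/A; E/D/B] holding=-
step 3 (stack(A, E)) [no-op]: towers=[C/A; E/D/B] holding=-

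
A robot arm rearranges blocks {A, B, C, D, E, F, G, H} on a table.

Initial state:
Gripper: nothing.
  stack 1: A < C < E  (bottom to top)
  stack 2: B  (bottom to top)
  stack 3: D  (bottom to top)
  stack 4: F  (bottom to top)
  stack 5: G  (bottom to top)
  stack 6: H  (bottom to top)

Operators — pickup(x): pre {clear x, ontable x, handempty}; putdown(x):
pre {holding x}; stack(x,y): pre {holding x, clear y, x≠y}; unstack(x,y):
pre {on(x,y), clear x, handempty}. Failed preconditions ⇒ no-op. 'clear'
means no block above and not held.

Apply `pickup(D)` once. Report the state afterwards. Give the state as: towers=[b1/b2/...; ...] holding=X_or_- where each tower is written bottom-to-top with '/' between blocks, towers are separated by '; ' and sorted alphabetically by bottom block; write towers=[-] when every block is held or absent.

towers=[A/C/E; B; F; G; H] holding=D

before: towers=[A/C/E; B; D; F; G; H] holding=-
pre[pickup(D)]: clear(D) ok, ontable(D) ok, handempty ok
all met → apply pickup(D)
after:  towers=[A/C/E; B; F; G; H] holding=D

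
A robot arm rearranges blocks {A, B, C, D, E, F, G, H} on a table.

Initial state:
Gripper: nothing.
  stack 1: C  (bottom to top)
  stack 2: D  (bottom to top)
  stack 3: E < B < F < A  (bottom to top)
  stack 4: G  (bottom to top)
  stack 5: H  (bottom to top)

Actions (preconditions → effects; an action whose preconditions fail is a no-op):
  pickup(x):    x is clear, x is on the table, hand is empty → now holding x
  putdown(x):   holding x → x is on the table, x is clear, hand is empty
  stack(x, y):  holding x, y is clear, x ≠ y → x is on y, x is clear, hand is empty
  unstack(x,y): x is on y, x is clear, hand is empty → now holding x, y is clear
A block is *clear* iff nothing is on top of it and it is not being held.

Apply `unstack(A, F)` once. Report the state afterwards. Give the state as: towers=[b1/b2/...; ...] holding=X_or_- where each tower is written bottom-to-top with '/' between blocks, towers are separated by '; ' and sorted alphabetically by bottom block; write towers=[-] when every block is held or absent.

towers=[C; D; E/B/F; G; H] holding=A

before: towers=[C; D; E/B/F/A; G; H] holding=-
pre[unstack(A, F)]: on(A,F) yes, clear(A) yes, handempty yes
all met → apply unstack(A, F)
after:  towers=[C; D; E/B/F; G; H] holding=A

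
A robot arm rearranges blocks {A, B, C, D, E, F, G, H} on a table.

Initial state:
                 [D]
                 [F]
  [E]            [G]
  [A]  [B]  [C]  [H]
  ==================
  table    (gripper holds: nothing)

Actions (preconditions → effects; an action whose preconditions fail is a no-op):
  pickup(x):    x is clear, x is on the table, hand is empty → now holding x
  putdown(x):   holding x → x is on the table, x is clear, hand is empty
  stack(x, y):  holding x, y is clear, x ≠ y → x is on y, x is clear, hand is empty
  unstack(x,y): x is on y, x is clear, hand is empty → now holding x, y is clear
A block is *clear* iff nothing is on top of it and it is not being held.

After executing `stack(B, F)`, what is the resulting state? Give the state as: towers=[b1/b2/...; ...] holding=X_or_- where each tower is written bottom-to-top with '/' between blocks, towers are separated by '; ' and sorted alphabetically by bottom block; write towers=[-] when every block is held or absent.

towers=[A/E; B; C; H/G/F/D] holding=-

before: towers=[A/E; B; C; H/G/F/D] holding=-
pre[stack(B, F)]: holding(B) ✗, clear(F) ✗, B≠F ✓
holding(B), clear(F) unmet → stack(B, F) is a no-op
after:  towers=[A/E; B; C; H/G/F/D] holding=-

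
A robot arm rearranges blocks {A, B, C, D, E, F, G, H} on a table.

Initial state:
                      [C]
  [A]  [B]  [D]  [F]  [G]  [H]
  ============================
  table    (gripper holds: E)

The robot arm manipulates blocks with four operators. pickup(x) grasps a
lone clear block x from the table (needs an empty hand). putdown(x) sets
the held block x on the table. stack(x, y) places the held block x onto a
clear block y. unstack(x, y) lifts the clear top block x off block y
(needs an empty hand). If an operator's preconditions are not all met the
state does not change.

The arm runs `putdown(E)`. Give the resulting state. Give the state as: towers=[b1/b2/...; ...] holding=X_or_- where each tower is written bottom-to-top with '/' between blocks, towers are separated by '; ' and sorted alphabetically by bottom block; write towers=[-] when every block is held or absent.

before: towers=[A; B; D; F; G/C; H] holding=E
pre[putdown(E)]: holding(E) ✓
all met → apply putdown(E)
after:  towers=[A; B; D; E; F; G/C; H] holding=-

towers=[A; B; D; E; F; G/C; H] holding=-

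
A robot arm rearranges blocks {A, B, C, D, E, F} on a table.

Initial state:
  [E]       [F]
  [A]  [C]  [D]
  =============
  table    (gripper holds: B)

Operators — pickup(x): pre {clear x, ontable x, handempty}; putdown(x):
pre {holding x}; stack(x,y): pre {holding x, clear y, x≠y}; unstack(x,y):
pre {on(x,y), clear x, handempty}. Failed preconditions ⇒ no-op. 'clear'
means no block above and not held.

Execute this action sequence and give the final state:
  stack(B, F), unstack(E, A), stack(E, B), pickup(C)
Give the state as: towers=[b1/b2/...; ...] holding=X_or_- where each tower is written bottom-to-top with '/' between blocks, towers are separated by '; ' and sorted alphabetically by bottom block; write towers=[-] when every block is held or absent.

step 1 (stack(B, F)): towers=[A/E; C; D/F/B] holding=-
step 2 (unstack(E, A)): towers=[A; C; D/F/B] holding=E
step 3 (stack(E, B)): towers=[A; C; D/F/B/E] holding=-
step 4 (pickup(C)): towers=[A; D/F/B/E] holding=C

towers=[A; D/F/B/E] holding=C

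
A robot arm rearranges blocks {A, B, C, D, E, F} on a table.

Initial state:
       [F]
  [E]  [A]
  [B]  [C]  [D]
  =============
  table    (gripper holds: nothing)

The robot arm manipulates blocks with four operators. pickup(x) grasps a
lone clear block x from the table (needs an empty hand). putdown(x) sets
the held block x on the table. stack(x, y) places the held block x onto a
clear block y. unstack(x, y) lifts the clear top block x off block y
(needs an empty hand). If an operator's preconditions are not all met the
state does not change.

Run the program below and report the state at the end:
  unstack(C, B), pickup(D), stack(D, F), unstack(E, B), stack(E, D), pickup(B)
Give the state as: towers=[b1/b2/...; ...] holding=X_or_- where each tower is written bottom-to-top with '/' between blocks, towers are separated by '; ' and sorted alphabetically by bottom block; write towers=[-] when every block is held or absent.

towers=[C/A/F/D/E] holding=B

step 1 (unstack(C, B)) [no-op]: towers=[B/E; C/A/F; D] holding=-
step 2 (pickup(D)): towers=[B/E; C/A/F] holding=D
step 3 (stack(D, F)): towers=[B/E; C/A/F/D] holding=-
step 4 (unstack(E, B)): towers=[B; C/A/F/D] holding=E
step 5 (stack(E, D)): towers=[B; C/A/F/D/E] holding=-
step 6 (pickup(B)): towers=[C/A/F/D/E] holding=B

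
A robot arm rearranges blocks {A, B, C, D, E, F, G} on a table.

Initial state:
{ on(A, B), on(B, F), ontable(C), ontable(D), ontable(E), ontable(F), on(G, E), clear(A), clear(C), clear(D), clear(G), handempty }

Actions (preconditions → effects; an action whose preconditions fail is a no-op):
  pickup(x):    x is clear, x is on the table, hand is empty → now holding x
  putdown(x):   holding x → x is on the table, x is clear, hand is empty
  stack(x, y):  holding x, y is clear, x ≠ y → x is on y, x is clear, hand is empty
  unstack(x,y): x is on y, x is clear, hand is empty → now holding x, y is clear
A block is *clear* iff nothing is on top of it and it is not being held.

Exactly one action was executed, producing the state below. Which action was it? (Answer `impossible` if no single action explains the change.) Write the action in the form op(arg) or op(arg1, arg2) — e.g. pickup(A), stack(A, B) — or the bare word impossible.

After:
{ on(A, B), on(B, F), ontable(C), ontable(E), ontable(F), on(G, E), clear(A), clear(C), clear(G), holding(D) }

pickup(D)

target: towers=[C; E/G; F/B/A] holding=D
     unstack(G, E) → towers=[C; D; E; F/B/A] holding=G
         pickup(D) → towers=[C; E/G; F/B/A] holding=D  ← match
     unstack(A, B) → towers=[C; D; E/G; F/B] holding=A
         pickup(C) → towers=[D; E/G; F/B/A] holding=C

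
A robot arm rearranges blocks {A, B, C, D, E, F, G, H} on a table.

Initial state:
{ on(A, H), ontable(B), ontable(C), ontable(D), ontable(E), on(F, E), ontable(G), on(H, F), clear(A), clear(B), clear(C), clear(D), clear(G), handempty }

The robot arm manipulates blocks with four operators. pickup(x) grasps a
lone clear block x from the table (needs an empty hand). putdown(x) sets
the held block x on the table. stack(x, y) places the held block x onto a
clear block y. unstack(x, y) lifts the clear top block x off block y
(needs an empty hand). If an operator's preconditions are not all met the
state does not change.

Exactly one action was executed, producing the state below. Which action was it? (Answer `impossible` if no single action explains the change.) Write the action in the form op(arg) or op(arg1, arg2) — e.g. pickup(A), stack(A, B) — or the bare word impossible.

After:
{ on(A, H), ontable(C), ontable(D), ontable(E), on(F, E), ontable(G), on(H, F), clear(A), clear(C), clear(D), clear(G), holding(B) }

pickup(B)

target: towers=[C; D; E/F/H/A; G] holding=B
         pickup(G) → towers=[B; C; D; E/F/H/A] holding=G
     unstack(A, H) → towers=[B; C; D; E/F/H; G] holding=A
         pickup(B) → towers=[C; D; E/F/H/A; G] holding=B  ← match
         pickup(D) → towers=[B; C; E/F/H/A; G] holding=D
         pickup(C) → towers=[B; D; E/F/H/A; G] holding=C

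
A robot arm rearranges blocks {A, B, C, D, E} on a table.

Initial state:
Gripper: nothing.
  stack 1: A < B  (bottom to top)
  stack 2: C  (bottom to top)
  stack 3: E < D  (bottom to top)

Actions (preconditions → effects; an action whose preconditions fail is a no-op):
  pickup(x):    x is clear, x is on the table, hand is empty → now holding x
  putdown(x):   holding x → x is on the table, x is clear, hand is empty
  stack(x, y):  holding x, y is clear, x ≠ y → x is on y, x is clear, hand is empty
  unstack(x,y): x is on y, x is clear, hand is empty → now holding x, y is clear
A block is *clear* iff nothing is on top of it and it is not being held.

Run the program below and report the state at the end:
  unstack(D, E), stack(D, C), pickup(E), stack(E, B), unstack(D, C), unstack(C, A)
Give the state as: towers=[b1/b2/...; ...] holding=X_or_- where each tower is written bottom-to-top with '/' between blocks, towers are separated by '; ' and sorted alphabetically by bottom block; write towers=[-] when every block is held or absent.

towers=[A/B/E; C] holding=D

step 1 (unstack(D, E)): towers=[A/B; C; E] holding=D
step 2 (stack(D, C)): towers=[A/B; C/D; E] holding=-
step 3 (pickup(E)): towers=[A/B; C/D] holding=E
step 4 (stack(E, B)): towers=[A/B/E; C/D] holding=-
step 5 (unstack(D, C)): towers=[A/B/E; C] holding=D
step 6 (unstack(C, A)) [no-op]: towers=[A/B/E; C] holding=D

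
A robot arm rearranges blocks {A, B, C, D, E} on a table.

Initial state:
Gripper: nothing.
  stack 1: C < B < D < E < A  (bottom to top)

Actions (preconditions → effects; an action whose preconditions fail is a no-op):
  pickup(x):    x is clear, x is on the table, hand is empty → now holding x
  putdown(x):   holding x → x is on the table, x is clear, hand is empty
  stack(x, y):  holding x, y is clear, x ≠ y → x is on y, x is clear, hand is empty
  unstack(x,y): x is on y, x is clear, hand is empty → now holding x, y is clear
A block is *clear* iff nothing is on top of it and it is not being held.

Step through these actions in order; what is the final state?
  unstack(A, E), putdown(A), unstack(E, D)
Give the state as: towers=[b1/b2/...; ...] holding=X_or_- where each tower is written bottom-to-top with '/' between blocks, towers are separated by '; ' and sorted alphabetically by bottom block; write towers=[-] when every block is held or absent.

step 1 (unstack(A, E)): towers=[C/B/D/E] holding=A
step 2 (putdown(A)): towers=[A; C/B/D/E] holding=-
step 3 (unstack(E, D)): towers=[A; C/B/D] holding=E

towers=[A; C/B/D] holding=E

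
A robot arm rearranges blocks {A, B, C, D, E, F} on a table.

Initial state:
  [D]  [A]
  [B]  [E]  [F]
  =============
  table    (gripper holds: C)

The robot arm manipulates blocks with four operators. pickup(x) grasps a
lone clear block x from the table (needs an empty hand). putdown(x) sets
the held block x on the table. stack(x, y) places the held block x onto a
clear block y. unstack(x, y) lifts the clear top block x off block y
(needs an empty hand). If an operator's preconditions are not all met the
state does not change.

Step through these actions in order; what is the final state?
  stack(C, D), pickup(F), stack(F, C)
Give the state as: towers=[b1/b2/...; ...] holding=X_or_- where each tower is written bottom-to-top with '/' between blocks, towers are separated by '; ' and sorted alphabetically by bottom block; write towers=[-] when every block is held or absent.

step 1 (stack(C, D)): towers=[B/D/C; E/A; F] holding=-
step 2 (pickup(F)): towers=[B/D/C; E/A] holding=F
step 3 (stack(F, C)): towers=[B/D/C/F; E/A] holding=-

towers=[B/D/C/F; E/A] holding=-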